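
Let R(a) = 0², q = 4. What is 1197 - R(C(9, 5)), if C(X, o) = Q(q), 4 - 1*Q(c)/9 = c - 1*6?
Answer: 1197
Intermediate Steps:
Q(c) = 90 - 9*c (Q(c) = 36 - 9*(c - 1*6) = 36 - 9*(c - 6) = 36 - 9*(-6 + c) = 36 + (54 - 9*c) = 90 - 9*c)
C(X, o) = 54 (C(X, o) = 90 - 9*4 = 90 - 36 = 54)
R(a) = 0
1197 - R(C(9, 5)) = 1197 - 1*0 = 1197 + 0 = 1197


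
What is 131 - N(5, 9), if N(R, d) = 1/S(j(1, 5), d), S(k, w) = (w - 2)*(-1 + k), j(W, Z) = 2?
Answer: 916/7 ≈ 130.86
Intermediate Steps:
S(k, w) = (-1 + k)*(-2 + w) (S(k, w) = (-2 + w)*(-1 + k) = (-1 + k)*(-2 + w))
N(R, d) = 1/(-2 + d) (N(R, d) = 1/(2 - d - 2*2 + 2*d) = 1/(2 - d - 4 + 2*d) = 1/(-2 + d))
131 - N(5, 9) = 131 - 1/(-2 + 9) = 131 - 1/7 = 916/7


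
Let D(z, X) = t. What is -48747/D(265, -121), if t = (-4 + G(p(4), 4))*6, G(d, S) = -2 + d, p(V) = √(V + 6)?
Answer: 48747/26 + 16249*√10/52 ≈ 2863.0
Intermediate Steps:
p(V) = √(6 + V)
t = -36 + 6*√10 (t = (-4 + (-2 + √(6 + 4)))*6 = (-4 + (-2 + √10))*6 = (-6 + √10)*6 = -36 + 6*√10 ≈ -17.026)
D(z, X) = -36 + 6*√10
-48747/D(265, -121) = -48747/(-36 + 6*√10)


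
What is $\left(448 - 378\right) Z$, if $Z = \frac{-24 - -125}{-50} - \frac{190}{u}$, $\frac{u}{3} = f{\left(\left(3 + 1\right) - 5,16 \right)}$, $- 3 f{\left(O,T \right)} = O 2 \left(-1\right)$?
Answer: $\frac{32543}{5} \approx 6508.6$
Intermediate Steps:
$f{\left(O,T \right)} = \frac{2 O}{3}$ ($f{\left(O,T \right)} = - \frac{O 2 \left(-1\right)}{3} = - \frac{2 O \left(-1\right)}{3} = - \frac{\left(-2\right) O}{3} = \frac{2 O}{3}$)
$u = -2$ ($u = 3 \frac{2 \left(\left(3 + 1\right) - 5\right)}{3} = 3 \frac{2 \left(4 - 5\right)}{3} = 3 \cdot \frac{2}{3} \left(-1\right) = 3 \left(- \frac{2}{3}\right) = -2$)
$Z = \frac{4649}{50}$ ($Z = \frac{-24 - -125}{-50} - \frac{190}{-2} = \left(-24 + 125\right) \left(- \frac{1}{50}\right) - -95 = 101 \left(- \frac{1}{50}\right) + 95 = - \frac{101}{50} + 95 = \frac{4649}{50} \approx 92.98$)
$\left(448 - 378\right) Z = \left(448 - 378\right) \frac{4649}{50} = 70 \cdot \frac{4649}{50} = \frac{32543}{5}$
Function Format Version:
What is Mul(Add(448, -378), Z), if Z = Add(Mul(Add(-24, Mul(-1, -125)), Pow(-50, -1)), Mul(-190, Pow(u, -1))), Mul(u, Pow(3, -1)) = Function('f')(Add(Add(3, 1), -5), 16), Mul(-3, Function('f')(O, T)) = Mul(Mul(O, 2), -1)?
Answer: Rational(32543, 5) ≈ 6508.6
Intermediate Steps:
Function('f')(O, T) = Mul(Rational(2, 3), O) (Function('f')(O, T) = Mul(Rational(-1, 3), Mul(Mul(O, 2), -1)) = Mul(Rational(-1, 3), Mul(Mul(2, O), -1)) = Mul(Rational(-1, 3), Mul(-2, O)) = Mul(Rational(2, 3), O))
u = -2 (u = Mul(3, Mul(Rational(2, 3), Add(Add(3, 1), -5))) = Mul(3, Mul(Rational(2, 3), Add(4, -5))) = Mul(3, Mul(Rational(2, 3), -1)) = Mul(3, Rational(-2, 3)) = -2)
Z = Rational(4649, 50) (Z = Add(Mul(Add(-24, Mul(-1, -125)), Pow(-50, -1)), Mul(-190, Pow(-2, -1))) = Add(Mul(Add(-24, 125), Rational(-1, 50)), Mul(-190, Rational(-1, 2))) = Add(Mul(101, Rational(-1, 50)), 95) = Add(Rational(-101, 50), 95) = Rational(4649, 50) ≈ 92.980)
Mul(Add(448, -378), Z) = Mul(Add(448, -378), Rational(4649, 50)) = Mul(70, Rational(4649, 50)) = Rational(32543, 5)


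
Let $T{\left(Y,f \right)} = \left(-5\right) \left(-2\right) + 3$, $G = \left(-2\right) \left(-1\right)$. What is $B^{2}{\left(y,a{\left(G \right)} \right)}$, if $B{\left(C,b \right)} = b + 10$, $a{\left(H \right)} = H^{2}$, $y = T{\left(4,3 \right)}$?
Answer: $196$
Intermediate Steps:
$G = 2$
$T{\left(Y,f \right)} = 13$ ($T{\left(Y,f \right)} = 10 + 3 = 13$)
$y = 13$
$B{\left(C,b \right)} = 10 + b$
$B^{2}{\left(y,a{\left(G \right)} \right)} = \left(10 + 2^{2}\right)^{2} = \left(10 + 4\right)^{2} = 14^{2} = 196$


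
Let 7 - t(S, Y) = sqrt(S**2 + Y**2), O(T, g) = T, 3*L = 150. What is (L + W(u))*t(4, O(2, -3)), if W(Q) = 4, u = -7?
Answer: 378 - 108*sqrt(5) ≈ 136.50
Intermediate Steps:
L = 50 (L = (1/3)*150 = 50)
t(S, Y) = 7 - sqrt(S**2 + Y**2)
(L + W(u))*t(4, O(2, -3)) = (50 + 4)*(7 - sqrt(4**2 + 2**2)) = 54*(7 - sqrt(16 + 4)) = 54*(7 - sqrt(20)) = 54*(7 - 2*sqrt(5)) = 378 - 108*sqrt(5)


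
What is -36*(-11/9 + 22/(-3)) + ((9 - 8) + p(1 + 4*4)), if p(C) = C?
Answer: 326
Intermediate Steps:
-36*(-11/9 + 22/(-3)) + ((9 - 8) + p(1 + 4*4)) = -36*(-11/9 + 22/(-3)) + ((9 - 8) + (1 + 4*4)) = -36*(-11*1/9 + 22*(-1/3)) + (1 + (1 + 16)) = -36*(-11/9 - 22/3) + (1 + 17) = -36*(-77/9) + 18 = 308 + 18 = 326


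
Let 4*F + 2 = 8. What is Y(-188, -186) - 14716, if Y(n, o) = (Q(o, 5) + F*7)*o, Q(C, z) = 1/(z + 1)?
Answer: -16700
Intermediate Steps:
F = 3/2 (F = -½ + (¼)*8 = -½ + 2 = 3/2 ≈ 1.5000)
Q(C, z) = 1/(1 + z)
Y(n, o) = 32*o/3 (Y(n, o) = (1/(1 + 5) + (3/2)*7)*o = (1/6 + 21/2)*o = (⅙ + 21/2)*o = 32*o/3)
Y(-188, -186) - 14716 = (32/3)*(-186) - 14716 = -1984 - 14716 = -16700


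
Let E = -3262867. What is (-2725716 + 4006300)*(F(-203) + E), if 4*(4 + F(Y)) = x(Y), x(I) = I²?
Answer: -4165187500150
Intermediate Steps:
F(Y) = -4 + Y²/4
(-2725716 + 4006300)*(F(-203) + E) = (-2725716 + 4006300)*((-4 + (¼)*(-203)²) - 3262867) = 1280584*((-4 + (¼)*41209) - 3262867) = 1280584*((-4 + 41209/4) - 3262867) = 1280584*(41193/4 - 3262867) = 1280584*(-13010275/4) = -4165187500150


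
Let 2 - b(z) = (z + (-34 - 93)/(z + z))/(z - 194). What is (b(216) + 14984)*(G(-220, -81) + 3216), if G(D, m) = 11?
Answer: 459311040293/9504 ≈ 4.8328e+7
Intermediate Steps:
b(z) = 2 - (z - 127/(2*z))/(-194 + z) (b(z) = 2 - (z + (-34 - 93)/(z + z))/(z - 194) = 2 - (z - 127*1/(2*z))/(-194 + z) = 2 - (z - 127/(2*z))/(-194 + z))
(b(216) + 14984)*(G(-220, -81) + 3216) = ((127/2 + 216**2 - 388*216)/(216*(-194 + 216)) + 14984)*(11 + 3216) = ((1/216)*(127/2 + 46656 - 83808)/22 + 14984)*3227 = ((1/216)*(1/22)*(-74177/2) + 14984)*3227 = (-74177/9504 + 14984)*3227 = (142333759/9504)*3227 = 459311040293/9504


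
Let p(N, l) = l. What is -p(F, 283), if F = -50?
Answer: -283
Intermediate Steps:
-p(F, 283) = -1*283 = -283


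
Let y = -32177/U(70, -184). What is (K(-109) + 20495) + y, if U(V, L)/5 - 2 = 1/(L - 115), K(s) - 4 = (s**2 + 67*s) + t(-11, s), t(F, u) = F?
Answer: 65201087/2985 ≈ 21843.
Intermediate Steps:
K(s) = -7 + s**2 + 67*s (K(s) = 4 + ((s**2 + 67*s) - 11) = 4 + (-11 + s**2 + 67*s) = -7 + s**2 + 67*s)
U(V, L) = 10 + 5/(-115 + L) (U(V, L) = 10 + 5/(L - 115) = 10 + 5/(-115 + L))
y = -9620923/2985 (y = -32177*(-115 - 184)/(5*(-229 + 2*(-184))) = -32177*(-299/(5*(-229 - 368))) = -32177/(5*(-1/299)*(-597)) = -32177/2985/299 = -32177*299/2985 = -9620923/2985 ≈ -3223.1)
(K(-109) + 20495) + y = ((-7 + (-109)**2 + 67*(-109)) + 20495) - 9620923/2985 = ((-7 + 11881 - 7303) + 20495) - 9620923/2985 = (4571 + 20495) - 9620923/2985 = 25066 - 9620923/2985 = 65201087/2985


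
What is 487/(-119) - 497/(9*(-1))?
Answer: 54760/1071 ≈ 51.130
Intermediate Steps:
487/(-119) - 497/(9*(-1)) = 487*(-1/119) - 497/(-9) = -487/119 - 497*(-⅑) = -487/119 + 497/9 = 54760/1071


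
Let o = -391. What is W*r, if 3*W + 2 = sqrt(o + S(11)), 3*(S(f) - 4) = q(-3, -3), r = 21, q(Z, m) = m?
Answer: -14 + 14*I*sqrt(97) ≈ -14.0 + 137.88*I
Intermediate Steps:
S(f) = 3 (S(f) = 4 + (1/3)*(-3) = 4 - 1 = 3)
W = -2/3 + 2*I*sqrt(97)/3 (W = -2/3 + sqrt(-391 + 3)/3 = -2/3 + sqrt(-388)/3 = -2/3 + (2*I*sqrt(97))/3 = -2/3 + 2*I*sqrt(97)/3 ≈ -0.66667 + 6.5659*I)
W*r = (-2/3 + 2*I*sqrt(97)/3)*21 = -14 + 14*I*sqrt(97)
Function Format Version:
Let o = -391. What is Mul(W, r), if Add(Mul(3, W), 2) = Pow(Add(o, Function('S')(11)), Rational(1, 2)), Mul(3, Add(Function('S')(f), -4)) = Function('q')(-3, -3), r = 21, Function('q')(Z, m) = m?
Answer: Add(-14, Mul(14, I, Pow(97, Rational(1, 2)))) ≈ Add(-14.000, Mul(137.88, I))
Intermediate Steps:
Function('S')(f) = 3 (Function('S')(f) = Add(4, Mul(Rational(1, 3), -3)) = Add(4, -1) = 3)
W = Add(Rational(-2, 3), Mul(Rational(2, 3), I, Pow(97, Rational(1, 2)))) (W = Add(Rational(-2, 3), Mul(Rational(1, 3), Pow(Add(-391, 3), Rational(1, 2)))) = Add(Rational(-2, 3), Mul(Rational(1, 3), Pow(-388, Rational(1, 2)))) = Add(Rational(-2, 3), Mul(Rational(1, 3), Mul(2, I, Pow(97, Rational(1, 2))))) = Add(Rational(-2, 3), Mul(Rational(2, 3), I, Pow(97, Rational(1, 2)))) ≈ Add(-0.66667, Mul(6.5659, I)))
Mul(W, r) = Mul(Add(Rational(-2, 3), Mul(Rational(2, 3), I, Pow(97, Rational(1, 2)))), 21) = Add(-14, Mul(14, I, Pow(97, Rational(1, 2))))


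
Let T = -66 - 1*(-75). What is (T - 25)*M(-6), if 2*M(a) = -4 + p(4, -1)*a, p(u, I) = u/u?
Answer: 80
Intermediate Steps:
p(u, I) = 1
T = 9 (T = -66 + 75 = 9)
M(a) = -2 + a/2 (M(a) = (-4 + 1*a)/2 = (-4 + a)/2 = -2 + a/2)
(T - 25)*M(-6) = (9 - 25)*(-2 + (½)*(-6)) = -16*(-2 - 3) = -16*(-5) = 80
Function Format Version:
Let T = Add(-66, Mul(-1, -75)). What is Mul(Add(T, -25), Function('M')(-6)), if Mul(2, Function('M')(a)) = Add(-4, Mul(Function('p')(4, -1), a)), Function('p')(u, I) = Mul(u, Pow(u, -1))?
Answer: 80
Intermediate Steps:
Function('p')(u, I) = 1
T = 9 (T = Add(-66, 75) = 9)
Function('M')(a) = Add(-2, Mul(Rational(1, 2), a)) (Function('M')(a) = Mul(Rational(1, 2), Add(-4, Mul(1, a))) = Mul(Rational(1, 2), Add(-4, a)) = Add(-2, Mul(Rational(1, 2), a)))
Mul(Add(T, -25), Function('M')(-6)) = Mul(Add(9, -25), Add(-2, Mul(Rational(1, 2), -6))) = Mul(-16, Add(-2, -3)) = Mul(-16, -5) = 80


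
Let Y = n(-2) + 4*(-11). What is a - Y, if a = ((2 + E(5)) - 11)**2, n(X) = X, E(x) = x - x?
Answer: 127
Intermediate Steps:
E(x) = 0
Y = -46 (Y = -2 + 4*(-11) = -2 - 44 = -46)
a = 81 (a = ((2 + 0) - 11)**2 = (2 - 11)**2 = (-9)**2 = 81)
a - Y = 81 - 1*(-46) = 81 + 46 = 127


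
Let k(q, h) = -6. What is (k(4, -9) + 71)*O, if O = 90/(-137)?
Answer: -5850/137 ≈ -42.701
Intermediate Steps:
O = -90/137 (O = 90*(-1/137) = -90/137 ≈ -0.65693)
(k(4, -9) + 71)*O = (-6 + 71)*(-90/137) = 65*(-90/137) = -5850/137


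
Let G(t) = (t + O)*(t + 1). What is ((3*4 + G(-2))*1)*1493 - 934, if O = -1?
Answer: 21461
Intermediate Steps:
G(t) = (1 + t)*(-1 + t) (G(t) = (t - 1)*(t + 1) = (-1 + t)*(1 + t) = (1 + t)*(-1 + t))
((3*4 + G(-2))*1)*1493 - 934 = ((3*4 + (-1 + (-2)²))*1)*1493 - 934 = ((12 + (-1 + 4))*1)*1493 - 934 = ((12 + 3)*1)*1493 - 934 = (15*1)*1493 - 934 = 15*1493 - 934 = 22395 - 934 = 21461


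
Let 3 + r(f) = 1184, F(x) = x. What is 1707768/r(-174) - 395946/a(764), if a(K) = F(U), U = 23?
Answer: -428333562/27163 ≈ -15769.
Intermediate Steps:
a(K) = 23
r(f) = 1181 (r(f) = -3 + 1184 = 1181)
1707768/r(-174) - 395946/a(764) = 1707768/1181 - 395946/23 = -428333562/27163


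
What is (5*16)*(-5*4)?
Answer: -1600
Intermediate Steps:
(5*16)*(-5*4) = 80*(-20) = -1600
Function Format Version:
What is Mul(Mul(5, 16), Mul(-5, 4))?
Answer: -1600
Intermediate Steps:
Mul(Mul(5, 16), Mul(-5, 4)) = Mul(80, -20) = -1600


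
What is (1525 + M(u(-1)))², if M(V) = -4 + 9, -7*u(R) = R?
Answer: 2340900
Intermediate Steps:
u(R) = -R/7
M(V) = 5
(1525 + M(u(-1)))² = (1525 + 5)² = 1530² = 2340900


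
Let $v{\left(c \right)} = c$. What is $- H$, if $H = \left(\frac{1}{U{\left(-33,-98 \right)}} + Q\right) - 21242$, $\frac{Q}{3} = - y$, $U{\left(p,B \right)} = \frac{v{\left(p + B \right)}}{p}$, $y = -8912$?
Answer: $- \frac{719747}{131} \approx -5494.3$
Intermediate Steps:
$U{\left(p,B \right)} = \frac{B + p}{p}$ ($U{\left(p,B \right)} = \frac{p + B}{p} = \frac{B + p}{p}$)
$Q = 26736$ ($Q = 3 \left(\left(-1\right) \left(-8912\right)\right) = 3 \cdot 8912 = 26736$)
$H = \frac{719747}{131}$ ($H = \left(\frac{1}{\frac{1}{-33} \left(-98 - 33\right)} + 26736\right) - 21242 = \left(\frac{1}{\left(- \frac{1}{33}\right) \left(-131\right)} + 26736\right) - 21242 = \left(\frac{1}{\frac{131}{33}} + 26736\right) - 21242 = \left(\frac{33}{131} + 26736\right) - 21242 = \frac{3502449}{131} - 21242 = \frac{719747}{131} \approx 5494.3$)
$- H = \left(-1\right) \frac{719747}{131} = - \frac{719747}{131}$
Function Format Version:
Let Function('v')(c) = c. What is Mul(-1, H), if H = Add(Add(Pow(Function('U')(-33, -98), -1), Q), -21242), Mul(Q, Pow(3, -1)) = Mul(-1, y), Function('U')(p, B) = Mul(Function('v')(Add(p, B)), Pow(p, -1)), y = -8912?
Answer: Rational(-719747, 131) ≈ -5494.3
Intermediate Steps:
Function('U')(p, B) = Mul(Pow(p, -1), Add(B, p)) (Function('U')(p, B) = Mul(Add(p, B), Pow(p, -1)) = Mul(Add(B, p), Pow(p, -1)) = Mul(Pow(p, -1), Add(B, p)))
Q = 26736 (Q = Mul(3, Mul(-1, -8912)) = Mul(3, 8912) = 26736)
H = Rational(719747, 131) (H = Add(Add(Pow(Mul(Pow(-33, -1), Add(-98, -33)), -1), 26736), -21242) = Add(Add(Pow(Mul(Rational(-1, 33), -131), -1), 26736), -21242) = Add(Add(Pow(Rational(131, 33), -1), 26736), -21242) = Add(Add(Rational(33, 131), 26736), -21242) = Add(Rational(3502449, 131), -21242) = Rational(719747, 131) ≈ 5494.3)
Mul(-1, H) = Mul(-1, Rational(719747, 131)) = Rational(-719747, 131)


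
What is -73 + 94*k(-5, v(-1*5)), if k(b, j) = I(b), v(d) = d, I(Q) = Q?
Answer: -543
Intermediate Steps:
k(b, j) = b
-73 + 94*k(-5, v(-1*5)) = -73 + 94*(-5) = -73 - 470 = -543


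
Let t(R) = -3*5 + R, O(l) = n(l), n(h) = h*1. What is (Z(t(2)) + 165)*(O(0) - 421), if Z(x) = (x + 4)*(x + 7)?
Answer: -92199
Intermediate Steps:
n(h) = h
O(l) = l
t(R) = -15 + R
Z(x) = (4 + x)*(7 + x)
(Z(t(2)) + 165)*(O(0) - 421) = ((28 + (-15 + 2)² + 11*(-15 + 2)) + 165)*(0 - 421) = ((28 + (-13)² + 11*(-13)) + 165)*(-421) = ((28 + 169 - 143) + 165)*(-421) = (54 + 165)*(-421) = 219*(-421) = -92199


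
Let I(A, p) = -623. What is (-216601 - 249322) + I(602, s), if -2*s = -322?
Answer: -466546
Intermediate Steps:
s = 161 (s = -1/2*(-322) = 161)
(-216601 - 249322) + I(602, s) = (-216601 - 249322) - 623 = -465923 - 623 = -466546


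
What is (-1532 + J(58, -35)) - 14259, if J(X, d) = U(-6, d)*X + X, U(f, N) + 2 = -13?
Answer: -16603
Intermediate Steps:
U(f, N) = -15 (U(f, N) = -2 - 13 = -15)
J(X, d) = -14*X (J(X, d) = -15*X + X = -14*X)
(-1532 + J(58, -35)) - 14259 = (-1532 - 14*58) - 14259 = (-1532 - 812) - 14259 = -2344 - 14259 = -16603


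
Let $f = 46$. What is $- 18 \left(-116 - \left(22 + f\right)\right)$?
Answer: $3312$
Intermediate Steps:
$- 18 \left(-116 - \left(22 + f\right)\right) = - 18 \left(-116 - 68\right) = \left(-18\right) \left(-184\right) = 3312$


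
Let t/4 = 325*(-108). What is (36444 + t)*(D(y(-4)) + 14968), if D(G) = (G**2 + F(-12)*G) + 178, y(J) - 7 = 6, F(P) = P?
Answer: -1575869004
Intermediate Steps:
y(J) = 13 (y(J) = 7 + 6 = 13)
t = -140400 (t = 4*(325*(-108)) = 4*(-35100) = -140400)
D(G) = 178 + G**2 - 12*G (D(G) = (G**2 - 12*G) + 178 = 178 + G**2 - 12*G)
(36444 + t)*(D(y(-4)) + 14968) = (36444 - 140400)*((178 + 13**2 - 12*13) + 14968) = -103956*((178 + 169 - 156) + 14968) = -103956*(191 + 14968) = -103956*15159 = -1575869004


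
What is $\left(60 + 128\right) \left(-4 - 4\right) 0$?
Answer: $0$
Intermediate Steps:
$\left(60 + 128\right) \left(-4 - 4\right) 0 = 188 \left(\left(-8\right) 0\right) = 188 \cdot 0 = 0$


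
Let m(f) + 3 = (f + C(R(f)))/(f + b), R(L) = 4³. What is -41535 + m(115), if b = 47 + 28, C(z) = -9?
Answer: -3946057/95 ≈ -41537.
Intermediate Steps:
R(L) = 64
b = 75
m(f) = -3 + (-9 + f)/(75 + f) (m(f) = -3 + (f - 9)/(f + 75) = -3 + (-9 + f)/(75 + f))
-41535 + m(115) = -41535 + 2*(-117 - 1*115)/(75 + 115) = -41535 + 2*(-117 - 115)/190 = -41535 + 2*(1/190)*(-232) = -41535 - 232/95 = -3946057/95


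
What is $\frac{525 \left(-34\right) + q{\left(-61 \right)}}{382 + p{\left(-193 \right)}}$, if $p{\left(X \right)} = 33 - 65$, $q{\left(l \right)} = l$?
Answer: $- \frac{17911}{350} \approx -51.174$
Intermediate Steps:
$p{\left(X \right)} = -32$
$\frac{525 \left(-34\right) + q{\left(-61 \right)}}{382 + p{\left(-193 \right)}} = \frac{525 \left(-34\right) - 61}{382 - 32} = \frac{-17850 - 61}{350} = \left(-17911\right) \frac{1}{350} = - \frac{17911}{350}$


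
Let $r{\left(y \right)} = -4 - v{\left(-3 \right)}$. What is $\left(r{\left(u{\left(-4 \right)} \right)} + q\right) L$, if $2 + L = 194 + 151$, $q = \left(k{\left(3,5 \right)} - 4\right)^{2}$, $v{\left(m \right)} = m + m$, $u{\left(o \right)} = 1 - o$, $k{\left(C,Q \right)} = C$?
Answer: $1029$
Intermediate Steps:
$v{\left(m \right)} = 2 m$
$q = 1$ ($q = \left(3 - 4\right)^{2} = \left(-1\right)^{2} = 1$)
$L = 343$ ($L = -2 + \left(194 + 151\right) = -2 + 345 = 343$)
$r{\left(y \right)} = 2$ ($r{\left(y \right)} = -4 - 2 \left(-3\right) = -4 - -6 = -4 + 6 = 2$)
$\left(r{\left(u{\left(-4 \right)} \right)} + q\right) L = \left(2 + 1\right) 343 = 3 \cdot 343 = 1029$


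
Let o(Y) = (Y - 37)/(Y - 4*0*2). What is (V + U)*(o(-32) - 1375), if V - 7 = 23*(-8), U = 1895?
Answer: -37736729/16 ≈ -2.3585e+6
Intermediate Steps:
o(Y) = (-37 + Y)/Y (o(Y) = (-37 + Y)/(Y + 0*2) = (-37 + Y)/(Y + 0) = (-37 + Y)/Y)
V = -177 (V = 7 + 23*(-8) = 7 - 184 = -177)
(V + U)*(o(-32) - 1375) = (-177 + 1895)*((-37 - 32)/(-32) - 1375) = 1718*(-1/32*(-69) - 1375) = 1718*(69/32 - 1375) = 1718*(-43931/32) = -37736729/16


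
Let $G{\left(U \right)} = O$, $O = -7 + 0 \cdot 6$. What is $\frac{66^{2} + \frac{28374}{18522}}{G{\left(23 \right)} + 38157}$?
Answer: $\frac{13451701}{117769050} \approx 0.11422$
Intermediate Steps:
$O = -7$ ($O = -7 + 0 = -7$)
$G{\left(U \right)} = -7$
$\frac{66^{2} + \frac{28374}{18522}}{G{\left(23 \right)} + 38157} = \frac{66^{2} + \frac{28374}{18522}}{-7 + 38157} = \frac{4356 + 28374 \cdot \frac{1}{18522}}{38150} = \left(4356 + \frac{4729}{3087}\right) \frac{1}{38150} = \frac{13451701}{3087} \cdot \frac{1}{38150} = \frac{13451701}{117769050}$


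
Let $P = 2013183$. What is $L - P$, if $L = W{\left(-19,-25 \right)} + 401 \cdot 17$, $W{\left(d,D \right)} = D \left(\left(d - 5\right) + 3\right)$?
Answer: $-2005841$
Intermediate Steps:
$W{\left(d,D \right)} = D \left(-2 + d\right)$ ($W{\left(d,D \right)} = D \left(\left(-5 + d\right) + 3\right) = D \left(-2 + d\right)$)
$L = 7342$ ($L = - 25 \left(-2 - 19\right) + 401 \cdot 17 = \left(-25\right) \left(-21\right) + 6817 = 525 + 6817 = 7342$)
$L - P = 7342 - 2013183 = -2005841$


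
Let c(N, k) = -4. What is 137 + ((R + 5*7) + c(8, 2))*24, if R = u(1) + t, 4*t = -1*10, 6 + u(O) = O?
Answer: 701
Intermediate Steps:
u(O) = -6 + O
t = -5/2 (t = (-1*10)/4 = (¼)*(-10) = -5/2 ≈ -2.5000)
R = -15/2 (R = (-6 + 1) - 5/2 = -5 - 5/2 = -15/2 ≈ -7.5000)
137 + ((R + 5*7) + c(8, 2))*24 = 137 + ((-15/2 + 5*7) - 4)*24 = 137 + ((-15/2 + 35) - 4)*24 = 137 + (55/2 - 4)*24 = 137 + (47/2)*24 = 137 + 564 = 701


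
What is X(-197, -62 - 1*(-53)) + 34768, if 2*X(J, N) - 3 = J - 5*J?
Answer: 70327/2 ≈ 35164.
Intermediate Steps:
X(J, N) = 3/2 - 2*J (X(J, N) = 3/2 + (J - 5*J)/2 = 3/2 + (-4*J)/2 = 3/2 - 2*J)
X(-197, -62 - 1*(-53)) + 34768 = (3/2 - 2*(-197)) + 34768 = (3/2 + 394) + 34768 = 791/2 + 34768 = 70327/2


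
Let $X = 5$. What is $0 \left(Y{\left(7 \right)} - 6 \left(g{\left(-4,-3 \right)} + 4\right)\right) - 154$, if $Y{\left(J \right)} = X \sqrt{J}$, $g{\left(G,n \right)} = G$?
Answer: $-154$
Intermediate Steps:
$Y{\left(J \right)} = 5 \sqrt{J}$
$0 \left(Y{\left(7 \right)} - 6 \left(g{\left(-4,-3 \right)} + 4\right)\right) - 154 = 0 \left(5 \sqrt{7} - 6 \left(-4 + 4\right)\right) - 154 = 0 \left(5 \sqrt{7} - 6 \cdot 0\right) - 154 = 0 \left(5 \sqrt{7} - 0\right) - 154 = 0 \left(5 \sqrt{7} + 0\right) - 154 = 0 \cdot 5 \sqrt{7} - 154 = 0 - 154 = -154$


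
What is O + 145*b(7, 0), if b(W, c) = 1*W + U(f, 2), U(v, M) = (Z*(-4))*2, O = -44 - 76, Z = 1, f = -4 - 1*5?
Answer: -265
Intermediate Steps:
f = -9 (f = -4 - 5 = -9)
O = -120
U(v, M) = -8 (U(v, M) = (1*(-4))*2 = -4*2 = -8)
b(W, c) = -8 + W (b(W, c) = 1*W - 8 = W - 8 = -8 + W)
O + 145*b(7, 0) = -120 + 145*(-8 + 7) = -120 + 145*(-1) = -120 - 145 = -265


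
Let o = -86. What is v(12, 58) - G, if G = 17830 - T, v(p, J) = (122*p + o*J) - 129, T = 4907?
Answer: -16576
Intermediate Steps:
v(p, J) = -129 - 86*J + 122*p (v(p, J) = (122*p - 86*J) - 129 = (-86*J + 122*p) - 129 = -129 - 86*J + 122*p)
G = 12923 (G = 17830 - 1*4907 = 17830 - 4907 = 12923)
v(12, 58) - G = (-129 - 86*58 + 122*12) - 1*12923 = (-129 - 4988 + 1464) - 12923 = -3653 - 12923 = -16576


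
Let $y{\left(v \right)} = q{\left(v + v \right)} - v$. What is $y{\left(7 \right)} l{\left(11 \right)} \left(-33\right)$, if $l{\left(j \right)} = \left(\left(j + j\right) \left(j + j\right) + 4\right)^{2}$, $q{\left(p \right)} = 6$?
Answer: $7858752$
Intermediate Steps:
$y{\left(v \right)} = 6 - v$
$l{\left(j \right)} = \left(4 + 4 j^{2}\right)^{2}$ ($l{\left(j \right)} = \left(2 j 2 j + 4\right)^{2} = \left(4 j^{2} + 4\right)^{2} = \left(4 + 4 j^{2}\right)^{2}$)
$y{\left(7 \right)} l{\left(11 \right)} \left(-33\right) = \left(6 - 7\right) 16 \left(1 + 11^{2}\right)^{2} \left(-33\right) = \left(6 - 7\right) 16 \left(1 + 121\right)^{2} \left(-33\right) = - 16 \cdot 122^{2} \left(-33\right) = - 16 \cdot 14884 \left(-33\right) = \left(-1\right) 238144 \left(-33\right) = \left(-238144\right) \left(-33\right) = 7858752$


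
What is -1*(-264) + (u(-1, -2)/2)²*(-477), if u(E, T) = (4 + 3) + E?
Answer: -4029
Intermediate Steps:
u(E, T) = 7 + E
-1*(-264) + (u(-1, -2)/2)²*(-477) = -1*(-264) + ((7 - 1)/2)²*(-477) = 264 + (6*(½))²*(-477) = 264 + 3²*(-477) = 264 + 9*(-477) = 264 - 4293 = -4029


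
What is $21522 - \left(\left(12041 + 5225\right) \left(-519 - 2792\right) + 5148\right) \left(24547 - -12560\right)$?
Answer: $2121131803368$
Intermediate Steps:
$21522 - \left(\left(12041 + 5225\right) \left(-519 - 2792\right) + 5148\right) \left(24547 - -12560\right) = 21522 - \left(17266 \left(-3311\right) + 5148\right) \left(24547 + 12560\right) = 21522 - \left(-57167726 + 5148\right) 37107 = 21522 - \left(-57162578\right) 37107 = 21522 - -2121131781846 = 21522 + 2121131781846 = 2121131803368$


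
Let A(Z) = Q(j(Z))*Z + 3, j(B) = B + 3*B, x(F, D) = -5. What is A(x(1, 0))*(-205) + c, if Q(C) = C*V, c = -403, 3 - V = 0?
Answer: -62518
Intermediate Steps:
V = 3 (V = 3 - 1*0 = 3 + 0 = 3)
j(B) = 4*B
Q(C) = 3*C (Q(C) = C*3 = 3*C)
A(Z) = 3 + 12*Z² (A(Z) = (3*(4*Z))*Z + 3 = (12*Z)*Z + 3 = 12*Z² + 3 = 3 + 12*Z²)
A(x(1, 0))*(-205) + c = (3 + 12*(-5)²)*(-205) - 403 = (3 + 12*25)*(-205) - 403 = (3 + 300)*(-205) - 403 = 303*(-205) - 403 = -62115 - 403 = -62518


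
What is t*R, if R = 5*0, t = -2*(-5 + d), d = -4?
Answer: 0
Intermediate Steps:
t = 18 (t = -2*(-5 - 4) = -2*(-9) = 18)
R = 0
t*R = 18*0 = 0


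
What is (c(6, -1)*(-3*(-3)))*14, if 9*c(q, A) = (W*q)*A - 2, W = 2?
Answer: -196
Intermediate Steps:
c(q, A) = -2/9 + 2*A*q/9 (c(q, A) = ((2*q)*A - 2)/9 = (2*A*q - 2)/9 = (-2 + 2*A*q)/9 = -2/9 + 2*A*q/9)
(c(6, -1)*(-3*(-3)))*14 = ((-2/9 + (2/9)*(-1)*6)*(-3*(-3)))*14 = ((-2/9 - 4/3)*9)*14 = -14/9*9*14 = -14*14 = -196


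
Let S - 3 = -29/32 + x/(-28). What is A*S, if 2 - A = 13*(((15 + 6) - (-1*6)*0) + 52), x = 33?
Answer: -194135/224 ≈ -866.67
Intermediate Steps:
S = 205/224 (S = 3 + (-29/32 + 33/(-28)) = 3 + (-29*1/32 + 33*(-1/28)) = 3 + (-29/32 - 33/28) = 3 - 467/224 = 205/224 ≈ 0.91518)
A = -947 (A = 2 - 13*(((15 + 6) - (-1*6)*0) + 52) = 2 - 13*((21 - (-6)*0) + 52) = 2 - 13*((21 - 1*0) + 52) = 2 - 13*((21 + 0) + 52) = 2 - 13*(21 + 52) = 2 - 13*73 = 2 - 1*949 = 2 - 949 = -947)
A*S = -947*205/224 = -194135/224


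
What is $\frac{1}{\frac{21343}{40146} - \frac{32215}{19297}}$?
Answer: $- \frac{774697362}{881447519} \approx -0.87889$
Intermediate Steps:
$\frac{1}{\frac{21343}{40146} - \frac{32215}{19297}} = \frac{1}{- \frac{881447519}{774697362}} = - \frac{774697362}{881447519}$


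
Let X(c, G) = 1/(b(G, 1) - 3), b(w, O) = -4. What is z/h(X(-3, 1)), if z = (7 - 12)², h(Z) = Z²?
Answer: 1225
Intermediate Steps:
X(c, G) = -⅐ (X(c, G) = 1/(-4 - 3) = 1/(-7) = -⅐)
z = 25 (z = (-5)² = 25)
z/h(X(-3, 1)) = 25/((-⅐)²) = 25/(1/49) = 25*49 = 1225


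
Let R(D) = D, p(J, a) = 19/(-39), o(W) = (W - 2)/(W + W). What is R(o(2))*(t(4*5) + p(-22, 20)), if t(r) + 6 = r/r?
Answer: 0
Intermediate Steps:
o(W) = (-2 + W)/(2*W) (o(W) = (-2 + W)/((2*W)) = (-2 + W)*(1/(2*W)) = (-2 + W)/(2*W))
p(J, a) = -19/39 (p(J, a) = 19*(-1/39) = -19/39)
t(r) = -5 (t(r) = -6 + r/r = -6 + 1 = -5)
R(o(2))*(t(4*5) + p(-22, 20)) = ((½)*(-2 + 2)/2)*(-5 - 19/39) = ((½)*(½)*0)*(-214/39) = 0*(-214/39) = 0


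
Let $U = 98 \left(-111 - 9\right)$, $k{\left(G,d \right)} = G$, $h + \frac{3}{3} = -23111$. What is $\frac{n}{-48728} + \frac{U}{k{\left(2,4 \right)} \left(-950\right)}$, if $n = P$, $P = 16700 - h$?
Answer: $\frac{6217481}{1157290} \approx 5.3725$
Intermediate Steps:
$h = -23112$ ($h = -1 - 23111 = -23112$)
$P = 39812$ ($P = 16700 - -23112 = 16700 + 23112 = 39812$)
$n = 39812$
$U = -11760$ ($U = 98 \left(-111 - 9\right) = 98 \left(-120\right) = -11760$)
$\frac{n}{-48728} + \frac{U}{k{\left(2,4 \right)} \left(-950\right)} = \frac{39812}{-48728} - \frac{11760}{2 \left(-950\right)} = 39812 \left(- \frac{1}{48728}\right) - \frac{11760}{-1900} = - \frac{9953}{12182} - - \frac{588}{95} = - \frac{9953}{12182} + \frac{588}{95} = \frac{6217481}{1157290}$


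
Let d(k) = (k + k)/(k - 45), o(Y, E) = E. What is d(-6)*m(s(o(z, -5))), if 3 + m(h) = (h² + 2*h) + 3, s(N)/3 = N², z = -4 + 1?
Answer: 23100/17 ≈ 1358.8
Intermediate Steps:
z = -3
s(N) = 3*N²
d(k) = 2*k/(-45 + k) (d(k) = (2*k)/(-45 + k) = 2*k/(-45 + k))
m(h) = h² + 2*h (m(h) = -3 + ((h² + 2*h) + 3) = -3 + (3 + h² + 2*h) = h² + 2*h)
d(-6)*m(s(o(z, -5))) = (2*(-6)/(-45 - 6))*((3*(-5)²)*(2 + 3*(-5)²)) = (2*(-6)/(-51))*((3*25)*(2 + 3*25)) = (2*(-6)*(-1/51))*(75*(2 + 75)) = 4*(75*77)/17 = (4/17)*5775 = 23100/17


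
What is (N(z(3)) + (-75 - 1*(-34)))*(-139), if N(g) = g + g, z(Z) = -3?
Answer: 6533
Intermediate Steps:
N(g) = 2*g
(N(z(3)) + (-75 - 1*(-34)))*(-139) = (2*(-3) + (-75 - 1*(-34)))*(-139) = (-6 + (-75 + 34))*(-139) = (-6 - 41)*(-139) = -47*(-139) = 6533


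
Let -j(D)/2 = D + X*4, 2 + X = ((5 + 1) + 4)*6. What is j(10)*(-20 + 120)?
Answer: -48400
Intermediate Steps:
X = 58 (X = -2 + ((5 + 1) + 4)*6 = -2 + (6 + 4)*6 = -2 + 10*6 = -2 + 60 = 58)
j(D) = -464 - 2*D (j(D) = -2*(D + 58*4) = -2*(D + 232) = -2*(232 + D) = -464 - 2*D)
j(10)*(-20 + 120) = (-464 - 2*10)*(-20 + 120) = (-464 - 20)*100 = -484*100 = -48400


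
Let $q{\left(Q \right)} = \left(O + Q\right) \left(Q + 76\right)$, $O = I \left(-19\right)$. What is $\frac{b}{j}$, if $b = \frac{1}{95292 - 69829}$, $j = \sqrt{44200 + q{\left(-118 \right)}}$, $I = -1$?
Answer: $\frac{\sqrt{48358}}{1231339754} \approx 1.7859 \cdot 10^{-7}$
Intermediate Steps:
$O = 19$ ($O = \left(-1\right) \left(-19\right) = 19$)
$q{\left(Q \right)} = \left(19 + Q\right) \left(76 + Q\right)$ ($q{\left(Q \right)} = \left(19 + Q\right) \left(Q + 76\right) = \left(19 + Q\right) \left(76 + Q\right)$)
$j = \sqrt{48358}$ ($j = \sqrt{44200 + \left(1444 + \left(-118\right)^{2} + 95 \left(-118\right)\right)} = \sqrt{44200 + \left(1444 + 13924 - 11210\right)} = \sqrt{44200 + 4158} = \sqrt{48358} \approx 219.9$)
$b = \frac{1}{25463} \approx 3.9273 \cdot 10^{-5}$
$\frac{b}{j} = \frac{1}{25463 \sqrt{48358}} = \frac{\frac{1}{48358} \sqrt{48358}}{25463} = \frac{\sqrt{48358}}{1231339754}$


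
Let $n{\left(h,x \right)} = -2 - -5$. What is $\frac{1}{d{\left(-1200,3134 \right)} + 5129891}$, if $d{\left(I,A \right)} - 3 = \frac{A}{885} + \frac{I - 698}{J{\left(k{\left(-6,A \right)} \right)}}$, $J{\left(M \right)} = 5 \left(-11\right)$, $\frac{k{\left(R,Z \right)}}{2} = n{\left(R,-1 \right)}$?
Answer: $\frac{1947}{9987977702} \approx 1.9493 \cdot 10^{-7}$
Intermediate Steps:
$n{\left(h,x \right)} = 3$ ($n{\left(h,x \right)} = -2 + 5 = 3$)
$k{\left(R,Z \right)} = 6$ ($k{\left(R,Z \right)} = 2 \cdot 3 = 6$)
$J{\left(M \right)} = -55$
$d{\left(I,A \right)} = \frac{863}{55} - \frac{I}{55} + \frac{A}{885}$ ($d{\left(I,A \right)} = 3 + \left(\frac{A}{885} + \frac{I - 698}{-55}\right) = 3 + \left(A \frac{1}{885} + \left(-698 + I\right) \left(- \frac{1}{55}\right)\right) = 3 - \left(- \frac{698}{55} - \frac{A}{885} + \frac{I}{55}\right) = 3 + \left(\frac{698}{55} - \frac{I}{55} + \frac{A}{885}\right) = \frac{863}{55} - \frac{I}{55} + \frac{A}{885}$)
$\frac{1}{d{\left(-1200,3134 \right)} + 5129891} = \frac{1}{\left(\frac{863}{55} - - \frac{240}{11} + \frac{1}{885} \cdot 3134\right) + 5129891} = \frac{1}{\left(\frac{863}{55} + \frac{240}{11} + \frac{3134}{885}\right) + 5129891} = \frac{1}{\frac{79925}{1947} + 5129891} = \frac{1}{\frac{9987977702}{1947}} = \frac{1947}{9987977702}$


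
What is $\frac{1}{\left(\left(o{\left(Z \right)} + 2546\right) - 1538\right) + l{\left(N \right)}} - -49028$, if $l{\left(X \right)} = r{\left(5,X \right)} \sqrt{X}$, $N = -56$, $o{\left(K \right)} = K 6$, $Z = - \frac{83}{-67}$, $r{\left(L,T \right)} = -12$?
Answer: $\frac{38117836298489}{777470742} + \frac{8978 i \sqrt{14}}{388735371} \approx 49028.0 + 8.6415 \cdot 10^{-5} i$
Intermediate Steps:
$Z = \frac{83}{67}$ ($Z = \left(-83\right) \left(- \frac{1}{67}\right) = \frac{83}{67} \approx 1.2388$)
$o{\left(K \right)} = 6 K$
$l{\left(X \right)} = - 12 \sqrt{X}$
$\frac{1}{\left(\left(o{\left(Z \right)} + 2546\right) - 1538\right) + l{\left(N \right)}} - -49028 = \frac{1}{\left(\left(6 \cdot \frac{83}{67} + 2546\right) - 1538\right) - 12 \sqrt{-56}} - -49028 = \frac{1}{\left(\left(\frac{498}{67} + 2546\right) - 1538\right) - 12 \cdot 2 i \sqrt{14}} + 49028 = \frac{1}{\left(\frac{171080}{67} - 1538\right) - 24 i \sqrt{14}} + 49028 = \frac{1}{\frac{68034}{67} - 24 i \sqrt{14}} + 49028 = 49028 + \frac{1}{\frac{68034}{67} - 24 i \sqrt{14}}$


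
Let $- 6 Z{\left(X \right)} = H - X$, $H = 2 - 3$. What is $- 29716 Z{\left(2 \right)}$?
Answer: $-14858$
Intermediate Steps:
$H = -1$
$Z{\left(X \right)} = \frac{1}{6} + \frac{X}{6}$ ($Z{\left(X \right)} = - \frac{-1 - X}{6} = \frac{1}{6} + \frac{X}{6}$)
$- 29716 Z{\left(2 \right)} = - 29716 \left(\frac{1}{6} + \frac{1}{6} \cdot 2\right) = - 29716 \left(\frac{1}{6} + \frac{1}{3}\right) = \left(-29716\right) \frac{1}{2} = -14858$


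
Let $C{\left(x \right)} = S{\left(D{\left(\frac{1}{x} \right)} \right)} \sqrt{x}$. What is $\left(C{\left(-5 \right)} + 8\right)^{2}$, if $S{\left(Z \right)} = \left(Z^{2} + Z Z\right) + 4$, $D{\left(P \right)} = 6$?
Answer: $-28816 + 1216 i \sqrt{5} \approx -28816.0 + 2719.1 i$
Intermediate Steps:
$S{\left(Z \right)} = 4 + 2 Z^{2}$ ($S{\left(Z \right)} = \left(Z^{2} + Z^{2}\right) + 4 = 2 Z^{2} + 4 = 4 + 2 Z^{2}$)
$C{\left(x \right)} = 76 \sqrt{x}$ ($C{\left(x \right)} = \left(4 + 2 \cdot 6^{2}\right) \sqrt{x} = \left(4 + 2 \cdot 36\right) \sqrt{x} = \left(4 + 72\right) \sqrt{x} = 76 \sqrt{x}$)
$\left(C{\left(-5 \right)} + 8\right)^{2} = \left(76 \sqrt{-5} + 8\right)^{2} = \left(76 i \sqrt{5} + 8\right)^{2} = \left(8 + 76 i \sqrt{5}\right)^{2}$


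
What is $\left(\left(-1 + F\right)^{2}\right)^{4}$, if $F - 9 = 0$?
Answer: $16777216$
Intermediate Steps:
$F = 9$ ($F = 9 + 0 = 9$)
$\left(\left(-1 + F\right)^{2}\right)^{4} = \left(\left(-1 + 9\right)^{2}\right)^{4} = \left(8^{2}\right)^{4} = 64^{4} = 16777216$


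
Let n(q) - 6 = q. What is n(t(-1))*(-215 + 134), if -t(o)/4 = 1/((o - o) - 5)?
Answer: -2754/5 ≈ -550.80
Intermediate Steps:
t(o) = 4/5 (t(o) = -4/((o - o) - 5) = -4/(0 - 5) = -4/(-5) = -4*(-1/5) = 4/5)
n(q) = 6 + q
n(t(-1))*(-215 + 134) = (6 + 4/5)*(-215 + 134) = (34/5)*(-81) = -2754/5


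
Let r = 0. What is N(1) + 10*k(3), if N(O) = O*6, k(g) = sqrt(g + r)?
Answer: 6 + 10*sqrt(3) ≈ 23.320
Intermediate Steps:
k(g) = sqrt(g) (k(g) = sqrt(g + 0) = sqrt(g))
N(O) = 6*O
N(1) + 10*k(3) = 6*1 + 10*sqrt(3) = 6 + 10*sqrt(3)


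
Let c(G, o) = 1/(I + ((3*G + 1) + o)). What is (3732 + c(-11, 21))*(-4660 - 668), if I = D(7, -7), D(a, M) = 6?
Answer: -99415152/5 ≈ -1.9883e+7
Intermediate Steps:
I = 6
c(G, o) = 1/(7 + o + 3*G) (c(G, o) = 1/(6 + ((3*G + 1) + o)) = 1/(6 + ((1 + 3*G) + o)) = 1/(6 + (1 + o + 3*G)) = 1/(7 + o + 3*G))
(3732 + c(-11, 21))*(-4660 - 668) = (3732 + 1/(7 + 21 + 3*(-11)))*(-4660 - 668) = (3732 + 1/(7 + 21 - 33))*(-5328) = (3732 + 1/(-5))*(-5328) = (3732 - ⅕)*(-5328) = (18659/5)*(-5328) = -99415152/5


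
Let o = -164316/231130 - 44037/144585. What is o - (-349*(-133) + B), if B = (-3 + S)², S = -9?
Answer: -823283716148/17681445 ≈ -46562.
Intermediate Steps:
B = 144 (B = (-3 - 9)² = (-12)² = 144)
o = -17955503/17681445 (o = -164316*1/231130 - 44037*1/144585 = -82158/115565 - 233/765 = -17955503/17681445 ≈ -1.0155)
o - (-349*(-133) + B) = -17955503/17681445 - (-349*(-133) + 144) = -17955503/17681445 - (46417 + 144) = -17955503/17681445 - 1*46561 = -17955503/17681445 - 46561 = -823283716148/17681445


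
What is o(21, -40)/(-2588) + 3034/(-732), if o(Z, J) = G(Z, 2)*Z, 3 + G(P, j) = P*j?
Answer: -2112875/473604 ≈ -4.4613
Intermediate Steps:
G(P, j) = -3 + P*j
o(Z, J) = Z*(-3 + 2*Z) (o(Z, J) = (-3 + Z*2)*Z = (-3 + 2*Z)*Z = Z*(-3 + 2*Z))
o(21, -40)/(-2588) + 3034/(-732) = (21*(-3 + 2*21))/(-2588) + 3034/(-732) = (21*(-3 + 42))*(-1/2588) + 3034*(-1/732) = (21*39)*(-1/2588) - 1517/366 = 819*(-1/2588) - 1517/366 = -819/2588 - 1517/366 = -2112875/473604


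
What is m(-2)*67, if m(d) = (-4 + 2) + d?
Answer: -268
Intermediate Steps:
m(d) = -2 + d
m(-2)*67 = (-2 - 2)*67 = -4*67 = -268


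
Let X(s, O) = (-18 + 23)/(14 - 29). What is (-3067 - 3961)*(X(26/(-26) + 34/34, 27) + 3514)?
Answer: -74082148/3 ≈ -2.4694e+7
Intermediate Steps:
X(s, O) = -⅓ (X(s, O) = 5/(-15) = 5*(-1/15) = -⅓)
(-3067 - 3961)*(X(26/(-26) + 34/34, 27) + 3514) = (-3067 - 3961)*(-⅓ + 3514) = -7028*10541/3 = -74082148/3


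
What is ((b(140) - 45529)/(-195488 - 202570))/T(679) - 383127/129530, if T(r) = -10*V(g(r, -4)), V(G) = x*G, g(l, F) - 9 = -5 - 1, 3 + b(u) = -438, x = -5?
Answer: -114350303054/38670339555 ≈ -2.9571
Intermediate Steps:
b(u) = -441 (b(u) = -3 - 438 = -441)
g(l, F) = 3 (g(l, F) = 9 + (-5 - 1) = 9 - 6 = 3)
V(G) = -5*G
T(r) = 150 (T(r) = -(-50)*3 = -10*(-15) = 150)
((b(140) - 45529)/(-195488 - 202570))/T(679) - 383127/129530 = ((-441 - 45529)/(-195488 - 202570))/150 - 383127/129530 = -45970/(-398058)*(1/150) - 383127*1/129530 = -45970*(-1/398058)*(1/150) - 383127/129530 = (22985/199029)*(1/150) - 383127/129530 = 4597/5970870 - 383127/129530 = -114350303054/38670339555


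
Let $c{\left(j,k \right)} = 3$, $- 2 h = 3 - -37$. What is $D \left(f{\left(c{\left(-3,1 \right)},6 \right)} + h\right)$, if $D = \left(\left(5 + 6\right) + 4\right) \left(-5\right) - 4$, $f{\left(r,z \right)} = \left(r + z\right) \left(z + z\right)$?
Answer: $-6952$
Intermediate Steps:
$h = -20$ ($h = - \frac{3 - -37}{2} = - \frac{3 + 37}{2} = \left(- \frac{1}{2}\right) 40 = -20$)
$f{\left(r,z \right)} = 2 z \left(r + z\right)$ ($f{\left(r,z \right)} = \left(r + z\right) 2 z = 2 z \left(r + z\right)$)
$D = -79$ ($D = \left(11 + 4\right) \left(-5\right) - 4 = 15 \left(-5\right) - 4 = -75 - 4 = -79$)
$D \left(f{\left(c{\left(-3,1 \right)},6 \right)} + h\right) = - 79 \left(2 \cdot 6 \left(3 + 6\right) - 20\right) = - 79 \left(2 \cdot 6 \cdot 9 - 20\right) = - 79 \left(108 - 20\right) = \left(-79\right) 88 = -6952$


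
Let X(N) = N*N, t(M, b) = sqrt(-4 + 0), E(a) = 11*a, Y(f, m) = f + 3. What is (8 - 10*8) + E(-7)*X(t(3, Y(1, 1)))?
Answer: 236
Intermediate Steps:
Y(f, m) = 3 + f
t(M, b) = 2*I (t(M, b) = sqrt(-4) = 2*I)
X(N) = N**2
(8 - 10*8) + E(-7)*X(t(3, Y(1, 1))) = (8 - 10*8) + (11*(-7))*(2*I)**2 = (8 - 80) - 77*(-4) = -72 + 308 = 236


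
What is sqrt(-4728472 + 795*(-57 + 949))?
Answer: 2*I*sqrt(1004833) ≈ 2004.8*I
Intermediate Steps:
sqrt(-4728472 + 795*(-57 + 949)) = sqrt(-4728472 + 795*892) = sqrt(-4728472 + 709140) = sqrt(-4019332) = 2*I*sqrt(1004833)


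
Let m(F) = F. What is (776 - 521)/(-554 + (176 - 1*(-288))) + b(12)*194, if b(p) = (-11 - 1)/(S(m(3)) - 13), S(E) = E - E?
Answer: 13747/78 ≈ 176.24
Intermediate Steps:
S(E) = 0
b(p) = 12/13 (b(p) = (-11 - 1)/(0 - 13) = -12/(-13) = -12*(-1/13) = 12/13)
(776 - 521)/(-554 + (176 - 1*(-288))) + b(12)*194 = (776 - 521)/(-554 + (176 - 1*(-288))) + (12/13)*194 = 255/(-554 + (176 + 288)) + 2328/13 = 255/(-554 + 464) + 2328/13 = 255/(-90) + 2328/13 = 255*(-1/90) + 2328/13 = -17/6 + 2328/13 = 13747/78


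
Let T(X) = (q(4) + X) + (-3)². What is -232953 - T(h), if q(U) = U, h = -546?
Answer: -232420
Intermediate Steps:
T(X) = 13 + X (T(X) = (4 + X) + (-3)² = (4 + X) + 9 = 13 + X)
-232953 - T(h) = -232953 - (13 - 546) = -232953 - 1*(-533) = -232953 + 533 = -232420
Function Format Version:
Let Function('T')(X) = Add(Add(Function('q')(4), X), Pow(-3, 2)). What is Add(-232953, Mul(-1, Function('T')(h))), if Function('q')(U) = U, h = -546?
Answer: -232420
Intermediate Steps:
Function('T')(X) = Add(13, X) (Function('T')(X) = Add(Add(4, X), Pow(-3, 2)) = Add(Add(4, X), 9) = Add(13, X))
Add(-232953, Mul(-1, Function('T')(h))) = Add(-232953, Mul(-1, Add(13, -546))) = Add(-232953, Mul(-1, -533)) = Add(-232953, 533) = -232420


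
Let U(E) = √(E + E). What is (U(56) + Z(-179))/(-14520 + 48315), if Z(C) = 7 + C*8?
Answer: -95/2253 + 4*√7/33795 ≈ -0.041853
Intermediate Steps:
Z(C) = 7 + 8*C
U(E) = √2*√E (U(E) = √(2*E) = √2*√E)
(U(56) + Z(-179))/(-14520 + 48315) = (√2*√56 + (7 + 8*(-179)))/(-14520 + 48315) = (√2*(2*√14) + (7 - 1432))/33795 = (4*√7 - 1425)*(1/33795) = (-1425 + 4*√7)*(1/33795) = -95/2253 + 4*√7/33795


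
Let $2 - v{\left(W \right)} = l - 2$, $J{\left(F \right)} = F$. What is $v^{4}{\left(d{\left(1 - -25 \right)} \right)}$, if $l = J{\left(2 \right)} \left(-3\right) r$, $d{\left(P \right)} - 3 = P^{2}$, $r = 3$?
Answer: $234256$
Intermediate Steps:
$d{\left(P \right)} = 3 + P^{2}$
$l = -18$ ($l = 2 \left(-3\right) 3 = \left(-6\right) 3 = -18$)
$v{\left(W \right)} = 22$ ($v{\left(W \right)} = 2 - \left(-18 - 2\right) = 2 - -20 = 2 + 20 = 22$)
$v^{4}{\left(d{\left(1 - -25 \right)} \right)} = 22^{4} = 234256$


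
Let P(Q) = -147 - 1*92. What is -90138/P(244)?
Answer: 90138/239 ≈ 377.15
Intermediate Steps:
P(Q) = -239 (P(Q) = -147 - 92 = -239)
-90138/P(244) = -90138/(-239) = -90138*(-1/239) = 90138/239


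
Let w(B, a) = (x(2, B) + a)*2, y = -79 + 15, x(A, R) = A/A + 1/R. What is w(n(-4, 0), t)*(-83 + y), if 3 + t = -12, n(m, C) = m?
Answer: 8379/2 ≈ 4189.5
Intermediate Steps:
x(A, R) = 1 + 1/R
t = -15 (t = -3 - 12 = -15)
y = -64
w(B, a) = 2*a + 2*(1 + B)/B (w(B, a) = ((1 + B)/B + a)*2 = (a + (1 + B)/B)*2 = 2*a + 2*(1 + B)/B)
w(n(-4, 0), t)*(-83 + y) = (2 + 2*(-15) + 2/(-4))*(-83 - 64) = (2 - 30 + 2*(-1/4))*(-147) = (2 - 30 - 1/2)*(-147) = -57/2*(-147) = 8379/2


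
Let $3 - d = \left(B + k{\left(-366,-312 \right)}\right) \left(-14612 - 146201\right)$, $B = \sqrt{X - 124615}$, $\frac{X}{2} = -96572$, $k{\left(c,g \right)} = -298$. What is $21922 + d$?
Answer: $-47900349 + 160813 i \sqrt{317759} \approx -4.79 \cdot 10^{7} + 9.065 \cdot 10^{7} i$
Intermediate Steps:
$X = -193144$ ($X = 2 \left(-96572\right) = -193144$)
$B = i \sqrt{317759}$ ($B = \sqrt{-193144 - 124615} = \sqrt{-317759} = i \sqrt{317759} \approx 563.7 i$)
$d = -47922271 + 160813 i \sqrt{317759}$ ($d = 3 - \left(i \sqrt{317759} - 298\right) \left(-14612 - 146201\right) = 3 - \left(-298 + i \sqrt{317759}\right) \left(-160813\right) = 3 - \left(47922274 - 160813 i \sqrt{317759}\right) = -47922271 + 160813 i \sqrt{317759} \approx -4.7922 \cdot 10^{7} + 9.065 \cdot 10^{7} i$)
$21922 + d = 21922 - \left(47922271 - 160813 i \sqrt{317759}\right) = -47900349 + 160813 i \sqrt{317759}$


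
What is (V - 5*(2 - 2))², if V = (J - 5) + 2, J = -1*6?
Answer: 81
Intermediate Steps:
J = -6
V = -9 (V = (-6 - 5) + 2 = -11 + 2 = -9)
(V - 5*(2 - 2))² = (-9 - 5*(2 - 2))² = (-9 - 5*0)² = (-9 + 0)² = (-9)² = 81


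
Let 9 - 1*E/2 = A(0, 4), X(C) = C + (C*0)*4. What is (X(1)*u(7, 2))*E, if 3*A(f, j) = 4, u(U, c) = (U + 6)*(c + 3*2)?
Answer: 4784/3 ≈ 1594.7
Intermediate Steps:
u(U, c) = (6 + U)*(6 + c) (u(U, c) = (6 + U)*(c + 6) = (6 + U)*(6 + c))
A(f, j) = 4/3 (A(f, j) = (⅓)*4 = 4/3)
X(C) = C (X(C) = C + 0*4 = C + 0 = C)
E = 46/3 (E = 18 - 2*4/3 = 18 - 8/3 = 46/3 ≈ 15.333)
(X(1)*u(7, 2))*E = (1*(36 + 6*7 + 6*2 + 7*2))*(46/3) = (1*(36 + 42 + 12 + 14))*(46/3) = (1*104)*(46/3) = 104*(46/3) = 4784/3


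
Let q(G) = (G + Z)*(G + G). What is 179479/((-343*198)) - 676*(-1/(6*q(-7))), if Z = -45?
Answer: -337937/135828 ≈ -2.4880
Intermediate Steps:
q(G) = 2*G*(-45 + G) (q(G) = (G - 45)*(G + G) = (-45 + G)*(2*G) = 2*G*(-45 + G))
179479/((-343*198)) - 676*(-1/(6*q(-7))) = 179479/((-343*198)) - 676*1/(84*(-45 - 7)) = 179479/(-67914) - 676/((2*(-7)*(-52))*(-6)) = 179479*(-1/67914) - 676/(728*(-6)) = -179479/67914 - 676/(-4368) = -179479/67914 - 676*(-1/4368) = -179479/67914 + 13/84 = -337937/135828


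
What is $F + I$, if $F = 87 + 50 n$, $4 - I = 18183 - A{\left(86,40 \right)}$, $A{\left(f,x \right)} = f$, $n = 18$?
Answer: $-17106$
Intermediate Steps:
$I = -18093$ ($I = 4 - \left(18183 - 86\right) = 4 - 18097 = -18093$)
$F = 987$ ($F = 87 + 50 \cdot 18 = 87 + 900 = 987$)
$F + I = 987 - 18093 = -17106$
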